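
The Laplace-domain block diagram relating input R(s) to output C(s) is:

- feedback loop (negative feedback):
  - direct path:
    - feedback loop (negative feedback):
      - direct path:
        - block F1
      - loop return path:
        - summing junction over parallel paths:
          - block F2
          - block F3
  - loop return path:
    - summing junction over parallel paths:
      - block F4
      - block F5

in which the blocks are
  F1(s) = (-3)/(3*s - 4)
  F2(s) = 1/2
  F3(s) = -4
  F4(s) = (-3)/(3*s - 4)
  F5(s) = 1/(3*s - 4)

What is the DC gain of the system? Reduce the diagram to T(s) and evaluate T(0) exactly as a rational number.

[1] add F2, F3 (parallel) = (-7)/2
[2] feedback reduction of F1, (F2+F3) = (-6)/(6*s + 13)
[3] combine F4, F5 in parallel = (-2)/(3*s - 4)
[4] collapse the loop ([F1/(1+F1*(F2+F3))] forward, (F4+F5) return) = (24 - 18*s)/(18*s^2 + 15*s - 40)
DC gain: substitute s = 0 into T(s) from step 4: T(0) = 24/(-40) = -3/5.

Hence the answer: -3/5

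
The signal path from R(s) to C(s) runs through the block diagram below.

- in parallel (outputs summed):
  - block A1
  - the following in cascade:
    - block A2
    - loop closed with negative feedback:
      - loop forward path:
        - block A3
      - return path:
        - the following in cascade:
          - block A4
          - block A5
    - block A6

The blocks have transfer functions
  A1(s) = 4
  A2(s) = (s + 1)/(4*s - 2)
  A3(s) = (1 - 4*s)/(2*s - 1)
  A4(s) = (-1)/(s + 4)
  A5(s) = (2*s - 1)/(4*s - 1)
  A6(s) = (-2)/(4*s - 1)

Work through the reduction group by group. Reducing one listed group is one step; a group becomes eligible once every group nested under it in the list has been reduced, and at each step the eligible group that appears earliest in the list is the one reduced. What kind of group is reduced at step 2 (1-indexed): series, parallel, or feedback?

Reducing step by step:

(1) combine A4, A5 in series
(2) feedback reduction of A3, (A4*A5)
(3) multiply A2, [A3/(1+A3*(A4*A5))], A6 (series)
(4) sum the parallel branches A1, (A2*[A3/(1+A3*(A4*A5))]*A6)
The group at step 2 is a feedback group.

Answer: feedback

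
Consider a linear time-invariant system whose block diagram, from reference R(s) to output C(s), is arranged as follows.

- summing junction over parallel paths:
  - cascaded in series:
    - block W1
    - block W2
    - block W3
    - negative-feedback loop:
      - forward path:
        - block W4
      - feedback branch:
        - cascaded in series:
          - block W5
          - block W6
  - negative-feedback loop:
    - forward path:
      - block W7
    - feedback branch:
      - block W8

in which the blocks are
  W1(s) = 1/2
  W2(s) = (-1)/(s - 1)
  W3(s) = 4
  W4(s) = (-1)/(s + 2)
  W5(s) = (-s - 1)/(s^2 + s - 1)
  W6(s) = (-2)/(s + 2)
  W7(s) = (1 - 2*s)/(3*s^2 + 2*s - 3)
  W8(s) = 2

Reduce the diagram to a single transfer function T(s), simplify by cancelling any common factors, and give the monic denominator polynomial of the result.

Answer: s^6 + 13*s^5/3 + 10*s^4/3 - 25*s^3/3 - 7*s^2 + 14*s/3 + 2

Working:
[1] series reduction of W5, W6 gives (2*s + 2)/(s^3 + 3*s^2 + s - 2)
[2] reduce the feedback loop with forward W4 and return (W5*W6) gives (-s^3 - 3*s^2 - s + 2)/(s^4 + 5*s^3 + 7*s^2 - 2*s - 6)
[3] combine W1, W2, W3, [W4/(1+W4*(W5*W6))] in series gives (2*s^3 + 6*s^2 + 2*s - 4)/(s^5 + 4*s^4 + 2*s^3 - 9*s^2 - 4*s + 6)
[4] collapse the loop (W7 forward, W8 return) gives (1 - 2*s)/(3*s^2 - 2*s - 1)
[5] reduce the parallel group (W1*W2*W3*[W4/(1+W4*(W5*W6))]), [W7/(1+W7*W8)] gives (-2*s^5 - 3*s^4 + 11*s^3 + 23*s^2 - 10)/(3*s^6 + 13*s^5 + 10*s^4 - 25*s^3 - 21*s^2 + 14*s + 6)
T(s) is the step-5 result (common factors already cancelled). Leading coefficient of the denominator: 3. Divide through by 3 for the monic polynomial.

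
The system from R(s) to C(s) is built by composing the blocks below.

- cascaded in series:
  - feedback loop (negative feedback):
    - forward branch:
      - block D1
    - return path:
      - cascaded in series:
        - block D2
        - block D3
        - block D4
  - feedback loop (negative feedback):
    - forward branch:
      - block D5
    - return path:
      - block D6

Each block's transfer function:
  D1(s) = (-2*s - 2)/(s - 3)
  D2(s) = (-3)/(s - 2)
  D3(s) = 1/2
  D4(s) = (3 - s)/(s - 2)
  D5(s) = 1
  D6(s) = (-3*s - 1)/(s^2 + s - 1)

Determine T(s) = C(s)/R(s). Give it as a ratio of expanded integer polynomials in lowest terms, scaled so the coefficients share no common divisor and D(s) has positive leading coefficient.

Step 1 - combine D2, D3, D4 in series; result (3*s - 9)/(2*s^2 - 8*s + 8)
Step 2 - apply the feedback formula to D1, (D2*D3*D4); result (-2*s^3 + 6*s^2 - 8)/(s^3 - 10*s^2 + 22*s - 3)
Step 3 - close the feedback loop around D5, D6; result (s^2 + s - 1)/(s^2 - 2*s - 2)
Step 4 - multiply [D1/(1+D1*(D2*D3*D4))], [D5/(1+D5*D6)] (series), giving the overall T(s)

Hence the answer: (-2*s^5 + 4*s^4 + 8*s^3 - 14*s^2 - 8*s + 8)/(s^5 - 12*s^4 + 40*s^3 - 27*s^2 - 38*s + 6)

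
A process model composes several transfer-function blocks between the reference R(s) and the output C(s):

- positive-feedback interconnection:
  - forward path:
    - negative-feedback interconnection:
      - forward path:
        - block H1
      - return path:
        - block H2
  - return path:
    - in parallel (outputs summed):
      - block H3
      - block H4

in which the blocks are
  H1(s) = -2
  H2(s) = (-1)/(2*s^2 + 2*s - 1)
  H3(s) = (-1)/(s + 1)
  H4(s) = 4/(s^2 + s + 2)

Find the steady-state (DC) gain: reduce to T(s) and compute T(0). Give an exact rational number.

Reducing step by step:

1. reduce the feedback loop with forward H1 and return H2; result (-4*s^2 - 4*s + 2)/(2*s^2 + 2*s + 1)
2. add H3, H4 (parallel); result (-s^2 + 3*s + 2)/(s^3 + 2*s^2 + 3*s + 2)
3. collapse the loop ([H1/(1+H1*H2)] forward, (H3+H4) return); result (-4*s^5 - 12*s^4 - 18*s^3 - 16*s^2 - 2*s + 4)/(2*s^5 + 2*s^4 + 19*s^3 + 34*s^2 + 9*s - 2)
Step 3 gives the overall T(s). Then T(0) = 4/(-2) = -2.

Answer: -2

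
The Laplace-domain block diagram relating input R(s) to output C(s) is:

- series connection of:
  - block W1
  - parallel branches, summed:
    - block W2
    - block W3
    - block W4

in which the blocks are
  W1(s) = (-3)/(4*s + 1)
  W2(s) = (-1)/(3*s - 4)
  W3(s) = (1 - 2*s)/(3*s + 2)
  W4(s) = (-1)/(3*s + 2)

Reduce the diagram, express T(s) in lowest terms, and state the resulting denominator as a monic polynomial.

[1] add W2, W3, W4 (parallel): (-6*s^2 + 5*s - 2)/(9*s^2 - 6*s - 8)
[2] multiply W1, (W2+W3+W4) (series): (18*s^2 - 15*s + 6)/(36*s^3 - 15*s^2 - 38*s - 8)
That last expression is T(s), already simplified. Scaling its denominator by 1/36 (the reciprocal of the leading coefficient) yields the monic denominator.

Therefore the answer is s^3 - 5*s^2/12 - 19*s/18 - 2/9.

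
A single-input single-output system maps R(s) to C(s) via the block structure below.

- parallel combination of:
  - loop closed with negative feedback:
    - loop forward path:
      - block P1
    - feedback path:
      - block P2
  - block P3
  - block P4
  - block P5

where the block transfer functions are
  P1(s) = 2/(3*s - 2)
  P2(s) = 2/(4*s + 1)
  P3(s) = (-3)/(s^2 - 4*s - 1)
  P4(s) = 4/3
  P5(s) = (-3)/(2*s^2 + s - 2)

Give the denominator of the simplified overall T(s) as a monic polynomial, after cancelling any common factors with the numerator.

The answer is s^6 - 47*s^5/12 - 19*s^4/8 + 55*s^3/12 - 9*s^2/8 + s/6 + 1/6.

Reasoning:
1. collapse the loop (P1 forward, P2 return): (8*s + 2)/(12*s^2 - 5*s + 2)
2. add [P1/(1+P1*P2)], P3, P4, P5 (parallel): (96*s^6 - 328*s^5 - 708*s^4 + 665*s^3 + 147*s^2 + 25*s + 82)/(72*s^6 - 282*s^5 - 171*s^4 + 330*s^3 - 81*s^2 + 12*s + 12)
The result of step 2 is T(s) in lowest terms. Its denominator has leading coefficient 72; dividing the denominator through by 72 makes it monic.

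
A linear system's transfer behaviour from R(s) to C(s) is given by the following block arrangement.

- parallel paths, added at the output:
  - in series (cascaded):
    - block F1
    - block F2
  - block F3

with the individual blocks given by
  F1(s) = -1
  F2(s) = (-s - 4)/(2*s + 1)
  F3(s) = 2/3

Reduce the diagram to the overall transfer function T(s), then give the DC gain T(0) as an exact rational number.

Step 1. series reduction of F1, F2 gives (s + 4)/(2*s + 1)
Step 2. add (F1*F2), F3 (parallel) gives (7*s + 14)/(6*s + 3)
That last expression is T(s); at s = 0 only the constant terms survive, so T(0) = 14/3.

Final answer: 14/3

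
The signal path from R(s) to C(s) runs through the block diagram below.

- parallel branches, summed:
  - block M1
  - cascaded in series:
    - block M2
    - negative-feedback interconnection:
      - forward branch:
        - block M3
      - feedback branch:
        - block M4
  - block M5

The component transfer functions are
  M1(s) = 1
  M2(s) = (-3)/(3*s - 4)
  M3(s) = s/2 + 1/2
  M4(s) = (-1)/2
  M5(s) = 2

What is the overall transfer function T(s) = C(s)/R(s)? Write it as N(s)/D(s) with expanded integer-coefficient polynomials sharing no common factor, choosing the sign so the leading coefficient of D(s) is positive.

First reduce the diagram to T(s).

Step 1: apply the feedback formula to M3, M4 gives (-2*s - 2)/(s - 3)
Step 2: multiply M2, [M3/(1+M3*M4)] (series) gives (6*s + 6)/(3*s^2 - 13*s + 12)
Step 3: add M1, (M2*[M3/(1+M3*M4)]), M5 (parallel): this yields T(s), and no further normalization is needed

Answer: (9*s^2 - 33*s + 42)/(3*s^2 - 13*s + 12)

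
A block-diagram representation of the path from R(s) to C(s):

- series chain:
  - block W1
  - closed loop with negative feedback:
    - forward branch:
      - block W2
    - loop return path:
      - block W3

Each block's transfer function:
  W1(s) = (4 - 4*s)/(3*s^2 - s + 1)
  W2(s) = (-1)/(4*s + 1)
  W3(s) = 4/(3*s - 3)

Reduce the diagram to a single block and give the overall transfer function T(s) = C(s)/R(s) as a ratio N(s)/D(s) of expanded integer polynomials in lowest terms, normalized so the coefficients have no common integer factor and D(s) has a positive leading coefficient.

Answer: (12*s^2 - 24*s + 12)/(36*s^4 - 39*s^3 - 2*s - 7)

Working:
Step 1. feedback reduction of W2, W3: (3 - 3*s)/(12*s^2 - 9*s - 7)
Step 2. multiply W1, [W2/(1+W2*W3)] (series): this yields T(s), and no further normalization is needed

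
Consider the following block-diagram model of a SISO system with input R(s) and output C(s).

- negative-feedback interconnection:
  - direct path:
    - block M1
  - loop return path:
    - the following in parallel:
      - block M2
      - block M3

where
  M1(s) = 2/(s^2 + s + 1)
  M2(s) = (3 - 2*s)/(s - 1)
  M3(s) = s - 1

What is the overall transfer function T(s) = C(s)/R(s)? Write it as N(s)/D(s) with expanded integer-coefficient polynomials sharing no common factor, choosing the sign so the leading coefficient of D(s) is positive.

Step 1: reduce the parallel group M2, M3: (s^2 - 4*s + 4)/(s - 1)
Step 2: reduce the feedback loop with forward M1 and return (M2+M3), giving the overall T(s)

Hence the answer: (2*s - 2)/(s^3 + 2*s^2 - 8*s + 7)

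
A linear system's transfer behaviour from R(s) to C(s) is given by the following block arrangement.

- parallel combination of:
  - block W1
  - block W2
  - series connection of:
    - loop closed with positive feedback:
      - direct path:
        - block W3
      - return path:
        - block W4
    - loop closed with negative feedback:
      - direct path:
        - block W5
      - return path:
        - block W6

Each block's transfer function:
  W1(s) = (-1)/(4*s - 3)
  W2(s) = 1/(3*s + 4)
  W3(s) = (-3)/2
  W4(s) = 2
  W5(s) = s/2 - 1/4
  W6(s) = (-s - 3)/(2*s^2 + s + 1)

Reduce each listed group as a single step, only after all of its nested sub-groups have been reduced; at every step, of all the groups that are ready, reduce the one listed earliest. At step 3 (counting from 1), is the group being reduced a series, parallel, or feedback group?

Answer: series

Working:
[1] apply the feedback formula to W3, W4
[2] apply the feedback formula to W5, W6
[3] series reduction of [W3/(1-W3*W4)], [W5/(1+W5*W6)]
[4] reduce the parallel group W1, W2, ([W3/(1-W3*W4)]*[W5/(1+W5*W6)])
Step 3 collapses a series group.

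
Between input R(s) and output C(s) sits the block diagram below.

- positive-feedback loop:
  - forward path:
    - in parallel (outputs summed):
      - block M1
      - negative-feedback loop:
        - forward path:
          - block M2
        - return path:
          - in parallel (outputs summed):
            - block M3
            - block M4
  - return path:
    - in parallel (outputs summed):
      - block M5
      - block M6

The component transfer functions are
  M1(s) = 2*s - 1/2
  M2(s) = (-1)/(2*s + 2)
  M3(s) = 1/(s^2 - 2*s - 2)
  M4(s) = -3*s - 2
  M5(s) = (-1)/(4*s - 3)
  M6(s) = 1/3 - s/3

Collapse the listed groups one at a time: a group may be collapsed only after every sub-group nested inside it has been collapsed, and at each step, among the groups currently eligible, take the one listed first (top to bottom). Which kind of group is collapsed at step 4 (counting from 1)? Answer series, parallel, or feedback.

(1) add M3, M4 (parallel)
(2) reduce the feedback loop with forward M2 and return (M3+M4)
(3) combine M1, [M2/(1+M2*(M3+M4))] in parallel
(4) add M5, M6 (parallel)
(5) close the feedback loop around (M1+[M2/(1+M2*(M3+M4))]), (M5+M6)
Step 4 collapses a parallel group.

Final answer: parallel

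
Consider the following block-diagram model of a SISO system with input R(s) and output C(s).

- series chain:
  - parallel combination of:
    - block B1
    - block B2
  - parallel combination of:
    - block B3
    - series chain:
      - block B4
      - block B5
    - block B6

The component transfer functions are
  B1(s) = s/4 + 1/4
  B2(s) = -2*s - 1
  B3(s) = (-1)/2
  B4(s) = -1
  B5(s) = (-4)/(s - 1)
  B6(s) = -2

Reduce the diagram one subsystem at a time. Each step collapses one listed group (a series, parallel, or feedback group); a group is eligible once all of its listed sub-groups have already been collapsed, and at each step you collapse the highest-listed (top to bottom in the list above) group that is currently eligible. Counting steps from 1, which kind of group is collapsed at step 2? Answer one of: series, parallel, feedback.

Step 1: combine B1, B2 in parallel
Step 2: cascade B4, B5
Step 3: add B3, (B4*B5), B6 (parallel)
Step 4: multiply (B1+B2), (B3+(B4*B5)+B6) (series)
At step 2 the group reduced is series.

Final answer: series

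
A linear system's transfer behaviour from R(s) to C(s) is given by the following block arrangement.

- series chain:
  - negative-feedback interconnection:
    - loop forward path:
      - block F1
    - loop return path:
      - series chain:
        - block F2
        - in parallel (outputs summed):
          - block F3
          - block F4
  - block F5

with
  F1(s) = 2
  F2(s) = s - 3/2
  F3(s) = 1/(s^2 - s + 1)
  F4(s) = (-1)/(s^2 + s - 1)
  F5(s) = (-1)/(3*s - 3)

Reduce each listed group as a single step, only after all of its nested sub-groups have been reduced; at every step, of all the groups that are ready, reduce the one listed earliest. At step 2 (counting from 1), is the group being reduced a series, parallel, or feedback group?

The answer is series.

Reasoning:
[1] add F3, F4 (parallel)
[2] multiply F2, (F3+F4) (series)
[3] collapse the loop (F1 forward, (F2*(F3+F4)) return)
[4] combine [F1/(1+F1*(F2*(F3+F4)))], F5 in series
So the answer for step 2 is series.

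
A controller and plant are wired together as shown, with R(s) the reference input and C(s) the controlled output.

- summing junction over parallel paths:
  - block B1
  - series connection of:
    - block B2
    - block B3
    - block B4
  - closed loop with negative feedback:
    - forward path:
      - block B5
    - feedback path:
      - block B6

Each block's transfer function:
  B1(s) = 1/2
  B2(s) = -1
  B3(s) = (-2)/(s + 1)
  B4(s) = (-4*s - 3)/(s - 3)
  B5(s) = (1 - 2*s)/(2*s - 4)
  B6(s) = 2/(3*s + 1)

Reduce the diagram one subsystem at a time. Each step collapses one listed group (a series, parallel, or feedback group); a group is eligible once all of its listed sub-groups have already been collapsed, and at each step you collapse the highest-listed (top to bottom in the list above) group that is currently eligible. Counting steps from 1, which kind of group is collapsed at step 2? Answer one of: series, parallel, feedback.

Reducing step by step:

Step 1: multiply B2, B3, B4 (series)
Step 2: apply the feedback formula to B5, B6
Step 3: add B1, (B2*B3*B4), [B5/(1+B5*B6)] (parallel)
At step 2 the group reduced is feedback.

Answer: feedback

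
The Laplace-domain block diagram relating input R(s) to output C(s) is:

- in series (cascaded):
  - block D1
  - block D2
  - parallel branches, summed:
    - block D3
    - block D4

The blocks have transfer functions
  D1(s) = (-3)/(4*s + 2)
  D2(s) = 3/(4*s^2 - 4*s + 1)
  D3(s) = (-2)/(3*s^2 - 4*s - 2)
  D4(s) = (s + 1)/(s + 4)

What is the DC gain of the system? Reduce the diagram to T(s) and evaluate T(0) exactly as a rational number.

Step 1: sum the parallel branches D3, D4 -> (3*s^3 - s^2 - 8*s - 10)/(3*s^3 + 8*s^2 - 18*s - 8)
Step 2: cascade D1, D2, (D3+D4) -> (-27*s^3 + 9*s^2 + 72*s + 90)/(48*s^6 + 104*s^5 - 364*s^4 - 10*s^3 + 152*s^2 - 4*s - 16)
DC gain: substitute s = 0 into T(s) from step 2: T(0) = 90/(-16) = -45/8.

Therefore the answer is -45/8.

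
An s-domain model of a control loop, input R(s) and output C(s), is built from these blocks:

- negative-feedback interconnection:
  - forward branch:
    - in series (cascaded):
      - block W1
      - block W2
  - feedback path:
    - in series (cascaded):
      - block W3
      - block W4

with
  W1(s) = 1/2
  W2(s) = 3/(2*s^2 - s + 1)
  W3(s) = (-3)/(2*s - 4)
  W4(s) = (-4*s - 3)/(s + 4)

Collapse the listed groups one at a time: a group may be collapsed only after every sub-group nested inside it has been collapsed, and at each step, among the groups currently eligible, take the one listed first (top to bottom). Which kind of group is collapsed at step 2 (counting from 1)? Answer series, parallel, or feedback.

[1] multiply W1, W2 (series)
[2] reduce the series chain W3, W4
[3] apply the feedback formula to (W1*W2), (W3*W4)
So the answer for step 2 is series.

Hence the answer: series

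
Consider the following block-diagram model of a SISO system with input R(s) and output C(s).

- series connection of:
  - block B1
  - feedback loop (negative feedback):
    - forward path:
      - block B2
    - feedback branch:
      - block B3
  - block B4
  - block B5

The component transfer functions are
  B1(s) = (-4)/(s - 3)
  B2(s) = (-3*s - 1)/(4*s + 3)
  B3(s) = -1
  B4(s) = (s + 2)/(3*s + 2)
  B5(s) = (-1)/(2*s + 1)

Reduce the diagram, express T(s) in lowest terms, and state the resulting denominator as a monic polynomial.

Step 1. apply the feedback formula to B2, B3; result (-3*s - 1)/(7*s + 4)
Step 2. combine B1, [B2/(1+B2*B3)], B4, B5 in series; result (-12*s^2 - 28*s - 8)/(42*s^4 - 53*s^3 - 177*s^2 - 118*s - 24)
Step 2 gives the fully reduced T(s), with no common factor left to cancel. The denominator's leading coefficient is 42, so divide each of its coefficients by 42 to get the monic form.

Hence the answer: s^4 - 53*s^3/42 - 59*s^2/14 - 59*s/21 - 4/7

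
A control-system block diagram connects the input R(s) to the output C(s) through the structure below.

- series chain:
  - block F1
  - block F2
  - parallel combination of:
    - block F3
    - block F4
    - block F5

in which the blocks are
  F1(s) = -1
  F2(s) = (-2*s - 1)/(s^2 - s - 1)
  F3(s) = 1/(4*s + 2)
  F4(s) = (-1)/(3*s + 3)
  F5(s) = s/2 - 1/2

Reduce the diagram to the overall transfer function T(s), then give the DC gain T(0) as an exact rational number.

Step 1. add F3, F4, F5 (parallel) gives (6*s^3 + 3*s^2 - 7*s - 2)/(12*s^2 + 18*s + 6)
Step 2. combine F1, F2, (F3+F4+F5) in series gives (6*s^3 + 3*s^2 - 7*s - 2)/(6*s^3 - 12*s - 6)
That last expression is T(s); at s = 0 only the constant terms survive, so T(0) = -2/(-6) = 1/3.

Therefore the answer is 1/3.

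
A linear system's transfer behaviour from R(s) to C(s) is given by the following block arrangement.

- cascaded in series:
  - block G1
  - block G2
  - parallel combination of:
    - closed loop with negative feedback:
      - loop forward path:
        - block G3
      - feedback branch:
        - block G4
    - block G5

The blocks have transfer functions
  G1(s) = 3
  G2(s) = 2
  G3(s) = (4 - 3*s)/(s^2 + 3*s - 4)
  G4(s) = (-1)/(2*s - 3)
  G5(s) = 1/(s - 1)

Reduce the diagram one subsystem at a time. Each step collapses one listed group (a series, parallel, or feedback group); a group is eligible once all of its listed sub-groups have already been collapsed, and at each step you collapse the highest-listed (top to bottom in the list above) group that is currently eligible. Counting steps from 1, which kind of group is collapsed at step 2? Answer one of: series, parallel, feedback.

Reducing step by step:

1. feedback reduction of G3, G4
2. parallel reduction of [G3/(1+G3*G4)], G5
3. multiply G1, G2, ([G3/(1+G3*G4)]+G5) (series)
The group at step 2 is a parallel group.

Answer: parallel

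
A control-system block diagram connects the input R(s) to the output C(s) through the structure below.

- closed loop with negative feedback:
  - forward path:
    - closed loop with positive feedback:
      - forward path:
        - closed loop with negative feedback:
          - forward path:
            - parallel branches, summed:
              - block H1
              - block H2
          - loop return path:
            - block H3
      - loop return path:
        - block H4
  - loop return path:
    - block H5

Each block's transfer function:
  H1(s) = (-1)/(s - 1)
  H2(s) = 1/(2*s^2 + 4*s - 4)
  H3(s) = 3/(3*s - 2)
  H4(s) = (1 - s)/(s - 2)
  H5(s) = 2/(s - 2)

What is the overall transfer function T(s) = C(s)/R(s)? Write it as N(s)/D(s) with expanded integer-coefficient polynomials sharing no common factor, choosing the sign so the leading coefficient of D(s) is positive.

Step 1. combine H1, H2 in parallel gives (-2*s^2 - 3*s + 3)/(2*s^3 + 2*s^2 - 8*s + 4)
Step 2. apply the feedback formula to (H1+H2), H3 gives (-6*s^3 - 5*s^2 + 15*s - 6)/(6*s^4 + 2*s^3 - 34*s^2 + 19*s + 1)
Step 3. apply the feedback formula to [(H1+H2)/(1+(H1+H2)*H3)], H4 gives (-6*s^4 + 7*s^3 + 25*s^2 - 36*s + 12)/(6*s^5 - 16*s^4 - 37*s^3 + 107*s^2 - 58*s + 4)
Step 4. feedback reduction of [[(H1+H2)/(1+(H1+H2)*H3)]/(1-[(H1+H2)/(1+(H1+H2)*H3)]*H4)], H5: this yields T(s), and no further normalization is needed

Hence the answer: (-6*s^4 + 7*s^3 + 25*s^2 - 36*s + 12)/(6*s^5 - 16*s^4 - 49*s^3 + 97*s^2 - 28*s - 8)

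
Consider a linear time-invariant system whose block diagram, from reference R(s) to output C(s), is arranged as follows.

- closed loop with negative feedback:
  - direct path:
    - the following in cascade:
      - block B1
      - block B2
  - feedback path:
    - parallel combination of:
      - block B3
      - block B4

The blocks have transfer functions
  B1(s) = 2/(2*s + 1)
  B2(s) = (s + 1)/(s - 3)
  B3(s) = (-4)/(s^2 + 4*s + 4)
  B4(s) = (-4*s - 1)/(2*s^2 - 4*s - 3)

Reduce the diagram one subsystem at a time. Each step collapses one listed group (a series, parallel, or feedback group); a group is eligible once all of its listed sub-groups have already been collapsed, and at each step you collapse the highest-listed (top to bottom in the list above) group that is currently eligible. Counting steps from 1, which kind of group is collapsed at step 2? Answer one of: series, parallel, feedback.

The answer is parallel.

Reasoning:
Step 1. combine B1, B2 in series
Step 2. combine B3, B4 in parallel
Step 3. apply the feedback formula to (B1*B2), (B3+B4)
Step 2: parallel.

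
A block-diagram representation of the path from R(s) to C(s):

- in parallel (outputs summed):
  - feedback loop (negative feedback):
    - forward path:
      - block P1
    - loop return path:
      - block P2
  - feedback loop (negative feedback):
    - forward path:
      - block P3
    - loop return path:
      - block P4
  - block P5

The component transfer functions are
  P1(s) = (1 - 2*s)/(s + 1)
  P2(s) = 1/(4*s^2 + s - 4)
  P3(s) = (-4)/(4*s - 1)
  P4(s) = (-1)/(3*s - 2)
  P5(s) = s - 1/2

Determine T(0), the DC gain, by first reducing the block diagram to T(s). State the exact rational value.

First reduce the diagram to T(s).

1. close the feedback loop around P1, P2, giving (-8*s^3 + 2*s^2 + 9*s - 4)/(4*s^3 + 5*s^2 - 5*s - 3)
2. reduce the feedback loop with forward P3 and return P4, giving (8 - 12*s)/(12*s^2 - 11*s + 6)
3. parallel reduction of [P1/(1+P1*P2)], [P3/(1+P3*P4)], P5, giving (96*s^6 - 208*s^5 - 70*s^4 + 209*s^3 - 113*s^2 + 149*s - 78)/(96*s^5 + 32*s^4 - 182*s^3 + 98*s^2 + 6*s - 36)
Evaluating the step-3 result (the overall T(s)) at s = 0 gives T(0) = -78/(-36) = 13/6.

Answer: 13/6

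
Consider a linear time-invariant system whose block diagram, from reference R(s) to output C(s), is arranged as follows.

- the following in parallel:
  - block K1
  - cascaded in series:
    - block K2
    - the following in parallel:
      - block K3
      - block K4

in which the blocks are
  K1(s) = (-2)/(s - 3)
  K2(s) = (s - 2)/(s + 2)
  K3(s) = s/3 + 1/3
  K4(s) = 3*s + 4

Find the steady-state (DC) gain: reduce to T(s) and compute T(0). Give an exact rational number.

Reducing step by step:

[1] parallel reduction of K3, K4; result 10*s/3 + 13/3
[2] cascade K2, (K3+K4); result (10*s^2 - 7*s - 26)/(3*s + 6)
[3] parallel reduction of K1, (K2*(K3+K4)); result (10*s^3 - 37*s^2 - 11*s + 66)/(3*s^2 - 3*s - 18)
That last expression is T(s); at s = 0 only the constant terms survive, so T(0) = 66/(-18) = -11/3.

Answer: -11/3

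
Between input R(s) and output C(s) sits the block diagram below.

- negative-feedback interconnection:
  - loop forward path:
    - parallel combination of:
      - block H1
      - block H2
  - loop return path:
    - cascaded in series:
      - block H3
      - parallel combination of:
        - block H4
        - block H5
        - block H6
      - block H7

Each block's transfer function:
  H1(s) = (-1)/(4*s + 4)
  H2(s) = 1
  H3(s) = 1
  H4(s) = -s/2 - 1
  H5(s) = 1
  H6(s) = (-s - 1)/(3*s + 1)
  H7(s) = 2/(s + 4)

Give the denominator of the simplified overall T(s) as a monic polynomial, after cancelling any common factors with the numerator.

Step 1: combine H1, H2 in parallel = (4*s + 3)/(4*s + 4)
Step 2: add H4, H5, H6 (parallel) = (-3*s^2 - 3*s - 2)/(6*s + 2)
Step 3: combine H3, (H4+H5+H6), H7 in series = (-3*s^2 - 3*s - 2)/(3*s^2 + 13*s + 4)
Step 4: collapse the loop ((H1+H2) forward, (H3*(H4+H5+H6)*H7) return) = (12*s^3 + 61*s^2 + 55*s + 12)/(43*s^2 + 51*s + 10)
That last expression is T(s), already simplified. Scaling its denominator by 1/43 (the reciprocal of the leading coefficient) yields the monic denominator.

Therefore the answer is s^2 + 51*s/43 + 10/43.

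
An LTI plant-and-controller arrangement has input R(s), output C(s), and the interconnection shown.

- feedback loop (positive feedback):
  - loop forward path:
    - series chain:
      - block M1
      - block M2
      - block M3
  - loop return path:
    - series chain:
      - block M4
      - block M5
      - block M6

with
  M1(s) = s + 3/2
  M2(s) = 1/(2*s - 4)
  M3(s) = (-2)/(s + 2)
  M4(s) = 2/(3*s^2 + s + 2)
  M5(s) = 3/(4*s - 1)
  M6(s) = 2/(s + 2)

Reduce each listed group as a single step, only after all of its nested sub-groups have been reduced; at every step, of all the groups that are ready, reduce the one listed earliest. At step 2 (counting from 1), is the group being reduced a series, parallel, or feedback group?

Reducing step by step:

1. multiply M1, M2, M3 (series)
2. series reduction of M4, M5, M6
3. apply the feedback formula to (M1*M2*M3), (M4*M5*M6)
At step 2 the group reduced is series.

Answer: series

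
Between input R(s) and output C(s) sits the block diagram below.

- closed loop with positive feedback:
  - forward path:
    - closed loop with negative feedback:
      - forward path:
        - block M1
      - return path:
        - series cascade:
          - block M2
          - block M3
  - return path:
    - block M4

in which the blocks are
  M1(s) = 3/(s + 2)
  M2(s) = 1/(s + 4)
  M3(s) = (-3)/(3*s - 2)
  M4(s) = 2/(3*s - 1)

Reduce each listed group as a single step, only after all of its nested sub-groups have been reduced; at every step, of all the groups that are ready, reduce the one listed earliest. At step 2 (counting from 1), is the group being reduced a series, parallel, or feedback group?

Step 1. combine M2, M3 in series
Step 2. feedback reduction of M1, (M2*M3)
Step 3. apply the feedback formula to [M1/(1+M1*(M2*M3))], M4
Step 2: feedback.

Therefore the answer is feedback.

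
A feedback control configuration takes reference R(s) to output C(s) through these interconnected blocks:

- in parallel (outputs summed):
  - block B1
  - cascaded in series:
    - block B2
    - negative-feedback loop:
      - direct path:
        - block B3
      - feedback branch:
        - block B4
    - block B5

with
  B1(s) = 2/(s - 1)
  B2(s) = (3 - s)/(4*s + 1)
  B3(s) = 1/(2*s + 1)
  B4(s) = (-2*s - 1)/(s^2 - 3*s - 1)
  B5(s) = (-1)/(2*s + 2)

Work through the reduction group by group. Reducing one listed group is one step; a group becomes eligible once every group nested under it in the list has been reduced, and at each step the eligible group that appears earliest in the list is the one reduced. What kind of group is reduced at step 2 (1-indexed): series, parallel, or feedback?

Answer: series

Working:
Step 1 - apply the feedback formula to B3, B4
Step 2 - multiply B2, [B3/(1+B3*B4)], B5 (series)
Step 3 - reduce the parallel group B1, (B2*[B3/(1+B3*B4)]*B5)
The group at step 2 is a series group.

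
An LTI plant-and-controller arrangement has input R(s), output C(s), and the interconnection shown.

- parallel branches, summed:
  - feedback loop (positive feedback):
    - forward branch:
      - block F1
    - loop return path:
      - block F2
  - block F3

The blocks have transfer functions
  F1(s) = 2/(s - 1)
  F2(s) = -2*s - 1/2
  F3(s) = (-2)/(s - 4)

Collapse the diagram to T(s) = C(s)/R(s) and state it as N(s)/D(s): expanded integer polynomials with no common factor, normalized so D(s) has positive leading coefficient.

Reducing step by step:

(1) apply the feedback formula to F1, F2, giving 2/(5*s)
(2) combine [F1/(1-F1*F2)], F3 in parallel; the result is T(s) itself (integer coefficients, no common factor, positive leading denominator coefficient)

Answer: (-8*s - 8)/(5*s^2 - 20*s)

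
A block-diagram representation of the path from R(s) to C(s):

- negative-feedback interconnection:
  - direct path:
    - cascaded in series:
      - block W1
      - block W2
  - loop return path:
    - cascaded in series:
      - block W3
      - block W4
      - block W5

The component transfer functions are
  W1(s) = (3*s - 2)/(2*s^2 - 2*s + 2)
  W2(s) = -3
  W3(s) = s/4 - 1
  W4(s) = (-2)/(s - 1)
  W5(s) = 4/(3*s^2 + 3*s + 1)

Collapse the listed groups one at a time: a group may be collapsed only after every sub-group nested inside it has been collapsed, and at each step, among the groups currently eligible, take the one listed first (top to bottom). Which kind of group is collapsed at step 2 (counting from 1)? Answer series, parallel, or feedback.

Step 1 - cascade W1, W2
Step 2 - combine W3, W4, W5 in series
Step 3 - feedback reduction of (W1*W2), (W3*W4*W5)
The group at step 2 is a series group.

Final answer: series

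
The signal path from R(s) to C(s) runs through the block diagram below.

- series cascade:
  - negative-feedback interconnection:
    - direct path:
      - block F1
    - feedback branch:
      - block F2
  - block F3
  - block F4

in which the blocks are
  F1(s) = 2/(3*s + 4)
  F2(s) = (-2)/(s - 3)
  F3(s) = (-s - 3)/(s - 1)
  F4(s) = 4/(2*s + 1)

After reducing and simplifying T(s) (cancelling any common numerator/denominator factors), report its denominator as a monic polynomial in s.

Step 1: apply the feedback formula to F1, F2; result (2*s - 6)/(3*s^2 - 5*s - 16)
Step 2: cascade [F1/(1+F1*F2)], F3, F4; result (72 - 8*s^2)/(6*s^4 - 13*s^3 - 30*s^2 + 21*s + 16)
That last expression is T(s), already simplified. Scaling its denominator by 1/6 (the reciprocal of the leading coefficient) yields the monic denominator.

Hence the answer: s^4 - 13*s^3/6 - 5*s^2 + 7*s/2 + 8/3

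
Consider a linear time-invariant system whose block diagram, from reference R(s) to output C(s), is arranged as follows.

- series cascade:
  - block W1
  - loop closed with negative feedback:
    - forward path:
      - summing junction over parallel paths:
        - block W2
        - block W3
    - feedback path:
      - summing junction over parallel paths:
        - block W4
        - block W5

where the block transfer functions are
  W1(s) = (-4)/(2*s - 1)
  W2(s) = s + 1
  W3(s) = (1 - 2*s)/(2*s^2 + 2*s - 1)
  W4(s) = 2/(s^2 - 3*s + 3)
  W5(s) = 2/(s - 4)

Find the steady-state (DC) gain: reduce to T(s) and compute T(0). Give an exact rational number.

First reduce the diagram to T(s).

(1) parallel reduction of W2, W3; result (2*s^3 + 4*s^2 - s)/(2*s^2 + 2*s - 1)
(2) add W4, W5 (parallel); result (2*s^2 - 4*s - 2)/(s^3 - 7*s^2 + 15*s - 12)
(3) feedback reduction of (W2+W3), (W4+W5); result (2*s^6 - 10*s^5 + s^4 + 43*s^3 - 63*s^2 + 12*s)/(6*s^5 - 12*s^4 - 7*s^3 + 9*s^2 - 37*s + 12)
(4) cascade W1, [(W2+W3)/(1+(W2+W3)*(W4+W5))]; result (-8*s^6 + 40*s^5 - 4*s^4 - 172*s^3 + 252*s^2 - 48*s)/(12*s^6 - 30*s^5 - 2*s^4 + 25*s^3 - 83*s^2 + 61*s - 12)
Step 4 gives the overall T(s). Then T(0) = 0/(-12) = 0.

Answer: 0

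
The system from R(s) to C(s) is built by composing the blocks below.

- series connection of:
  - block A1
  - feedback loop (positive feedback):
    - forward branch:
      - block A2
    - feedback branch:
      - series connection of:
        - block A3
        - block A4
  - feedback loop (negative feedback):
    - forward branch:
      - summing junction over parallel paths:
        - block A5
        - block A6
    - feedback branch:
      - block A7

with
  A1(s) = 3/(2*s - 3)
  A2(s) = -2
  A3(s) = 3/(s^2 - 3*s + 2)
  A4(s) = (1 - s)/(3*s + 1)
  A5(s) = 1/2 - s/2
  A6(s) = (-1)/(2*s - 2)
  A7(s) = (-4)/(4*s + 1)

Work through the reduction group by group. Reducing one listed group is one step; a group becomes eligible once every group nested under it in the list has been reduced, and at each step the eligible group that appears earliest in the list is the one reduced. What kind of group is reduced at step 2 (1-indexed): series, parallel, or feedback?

Reducing step by step:

Step 1. reduce the series chain A3, A4
Step 2. collapse the loop (A2 forward, (A3*A4) return)
Step 3. reduce the parallel group A5, A6
Step 4. feedback reduction of (A5+A6), A7
Step 5. combine A1, [A2/(1-A2*(A3*A4))], [(A5+A6)/(1+(A5+A6)*A7)] in series
The group at step 2 is a feedback group.

Answer: feedback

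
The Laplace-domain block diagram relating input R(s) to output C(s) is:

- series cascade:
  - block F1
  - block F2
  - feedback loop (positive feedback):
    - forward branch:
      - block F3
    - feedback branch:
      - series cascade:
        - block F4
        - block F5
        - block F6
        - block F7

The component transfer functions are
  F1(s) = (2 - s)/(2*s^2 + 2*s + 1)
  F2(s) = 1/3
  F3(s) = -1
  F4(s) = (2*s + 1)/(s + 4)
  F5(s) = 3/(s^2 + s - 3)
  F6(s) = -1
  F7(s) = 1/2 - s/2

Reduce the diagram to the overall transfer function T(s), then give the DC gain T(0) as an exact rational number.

Reducing step by step:

[1] series reduction of F4, F5, F6, F7 -> (6*s^2 - 3*s - 3)/(2*s^3 + 10*s^2 + 2*s - 24)
[2] reduce the feedback loop with forward F3 and return (F4*F5*F6*F7) -> (-2*s^3 - 10*s^2 - 2*s + 24)/(2*s^3 + 16*s^2 - s - 27)
[3] combine F1, F2, [F3/(1-F3*(F4*F5*F6*F7))] in series -> (2*s^4 + 6*s^3 - 18*s^2 - 28*s + 48)/(12*s^5 + 108*s^4 + 96*s^3 - 120*s^2 - 165*s - 81)
That last expression is T(s); at s = 0 only the constant terms survive, so T(0) = 48/(-81) = -16/27.

Answer: -16/27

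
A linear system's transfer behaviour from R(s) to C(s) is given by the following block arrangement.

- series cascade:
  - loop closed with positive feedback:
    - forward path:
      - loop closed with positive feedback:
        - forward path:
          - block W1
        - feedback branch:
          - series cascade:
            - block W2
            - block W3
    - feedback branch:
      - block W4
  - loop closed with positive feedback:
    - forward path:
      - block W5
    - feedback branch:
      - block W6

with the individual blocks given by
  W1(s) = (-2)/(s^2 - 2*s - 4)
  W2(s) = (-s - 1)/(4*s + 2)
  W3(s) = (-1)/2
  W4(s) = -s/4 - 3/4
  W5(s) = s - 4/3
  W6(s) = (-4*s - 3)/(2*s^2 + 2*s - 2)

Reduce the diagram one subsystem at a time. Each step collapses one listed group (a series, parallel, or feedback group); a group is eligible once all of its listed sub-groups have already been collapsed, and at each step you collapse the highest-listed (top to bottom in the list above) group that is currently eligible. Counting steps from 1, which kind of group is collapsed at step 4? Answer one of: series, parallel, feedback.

1. reduce the series chain W2, W3
2. reduce the feedback loop with forward W1 and return (W2*W3)
3. feedback reduction of [W1/(1-W1*(W2*W3))], W4
4. reduce the feedback loop with forward W5 and return W6
5. multiply [[W1/(1-W1*(W2*W3))]/(1-[W1/(1-W1*(W2*W3))]*W4)], [W5/(1-W5*W6)] (series)
The group at step 4 is a feedback group.

Therefore the answer is feedback.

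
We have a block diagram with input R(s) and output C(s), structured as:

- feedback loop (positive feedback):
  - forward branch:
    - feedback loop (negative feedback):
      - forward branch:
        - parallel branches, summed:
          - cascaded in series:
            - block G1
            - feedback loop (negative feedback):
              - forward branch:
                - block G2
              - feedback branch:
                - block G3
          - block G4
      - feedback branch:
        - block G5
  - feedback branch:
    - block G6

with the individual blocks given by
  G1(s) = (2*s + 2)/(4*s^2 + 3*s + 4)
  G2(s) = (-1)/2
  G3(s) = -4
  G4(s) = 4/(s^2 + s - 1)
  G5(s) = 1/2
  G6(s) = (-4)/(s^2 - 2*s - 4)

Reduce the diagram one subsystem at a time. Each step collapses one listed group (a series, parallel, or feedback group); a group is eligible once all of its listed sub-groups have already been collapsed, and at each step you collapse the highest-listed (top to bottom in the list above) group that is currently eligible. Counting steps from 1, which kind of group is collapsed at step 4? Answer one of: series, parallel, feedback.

Step 1: reduce the feedback loop with forward G2 and return G3
Step 2: multiply G1, [G2/(1+G2*G3)] (series)
Step 3: add (G1*[G2/(1+G2*G3)]), G4 (parallel)
Step 4: reduce the feedback loop with forward ((G1*[G2/(1+G2*G3)])+G4) and return G5
Step 5: apply the feedback formula to [((G1*[G2/(1+G2*G3)])+G4)/(1+((G1*[G2/(1+G2*G3)])+G4)*G5)], G6
The group at step 4 is a feedback group.

Final answer: feedback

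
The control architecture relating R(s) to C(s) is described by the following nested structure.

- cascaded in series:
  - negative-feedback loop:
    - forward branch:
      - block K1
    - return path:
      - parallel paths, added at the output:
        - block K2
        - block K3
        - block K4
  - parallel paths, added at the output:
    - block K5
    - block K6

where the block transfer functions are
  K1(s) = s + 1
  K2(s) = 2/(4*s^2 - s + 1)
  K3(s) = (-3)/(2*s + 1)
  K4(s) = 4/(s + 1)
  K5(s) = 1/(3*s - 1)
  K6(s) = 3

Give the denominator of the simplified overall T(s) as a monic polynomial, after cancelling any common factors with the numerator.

Reducing step by step:

(1) reduce the parallel group K2, K3, K4 = (20*s^3 + 3*s^2 + 10*s + 3)/(8*s^4 + 10*s^3 + 3*s^2 + 2*s + 1)
(2) close the feedback loop around K1, (K2+K3+K4) = (8*s^4 + 10*s^3 + 3*s^2 + 2*s + 1)/(28*s^3 + 5*s^2 + 11*s + 4)
(3) combine K5, K6 in parallel = (9*s - 2)/(3*s - 1)
(4) cascade [K1/(1+K1*(K2+K3+K4))], (K5+K6) = (72*s^5 + 74*s^4 + 7*s^3 + 12*s^2 + 5*s - 2)/(84*s^4 - 13*s^3 + 28*s^2 + s - 4)
No further cancellation is possible in the step-4 result, so that is T(s). Its denominator becomes monic after dividing by the leading coefficient 84.

Answer: s^4 - 13*s^3/84 + s^2/3 + s/84 - 1/21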